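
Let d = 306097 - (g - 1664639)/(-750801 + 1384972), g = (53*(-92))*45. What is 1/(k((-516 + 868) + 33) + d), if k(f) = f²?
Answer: 634171/288119721121 ≈ 2.2011e-6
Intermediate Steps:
g = -219420 (g = -4876*45 = -219420)
d = 194119724646/634171 (d = 306097 - (-219420 - 1664639)/(-750801 + 1384972) = 306097 - (-1884059)/634171 = 306097 - 1*(-1884059/634171) = 306097 + 1884059/634171 = 194119724646/634171 ≈ 3.0610e+5)
1/(k((-516 + 868) + 33) + d) = 1/(((-516 + 868) + 33)² + 194119724646/634171) = 1/((352 + 33)² + 194119724646/634171) = 1/(385² + 194119724646/634171) = 1/(148225 + 194119724646/634171) = 1/(288119721121/634171) = 634171/288119721121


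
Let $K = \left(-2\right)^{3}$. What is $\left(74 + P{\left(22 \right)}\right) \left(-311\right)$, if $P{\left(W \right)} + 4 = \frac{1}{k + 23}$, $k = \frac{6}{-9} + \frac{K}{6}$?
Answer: $- \frac{457481}{21} \approx -21785.0$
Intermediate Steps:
$K = -8$
$k = -2$ ($k = \frac{6}{-9} - \frac{8}{6} = 6 \left(- \frac{1}{9}\right) - \frac{4}{3} = - \frac{2}{3} - \frac{4}{3} = -2$)
$P{\left(W \right)} = - \frac{83}{21}$ ($P{\left(W \right)} = -4 + \frac{1}{-2 + 23} = -4 + \frac{1}{21} = - \frac{83}{21}$)
$\left(74 + P{\left(22 \right)}\right) \left(-311\right) = \left(74 - \frac{83}{21}\right) \left(-311\right) = \frac{1471}{21} \left(-311\right) = - \frac{457481}{21}$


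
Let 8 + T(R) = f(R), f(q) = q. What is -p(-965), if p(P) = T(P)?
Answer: 973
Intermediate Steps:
T(R) = -8 + R
p(P) = -8 + P
-p(-965) = -(-8 - 965) = -1*(-973) = 973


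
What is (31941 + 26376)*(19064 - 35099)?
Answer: -935113095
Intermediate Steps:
(31941 + 26376)*(19064 - 35099) = 58317*(-16035) = -935113095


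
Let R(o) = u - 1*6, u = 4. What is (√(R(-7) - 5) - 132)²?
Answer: (132 - I*√7)² ≈ 17417.0 - 698.48*I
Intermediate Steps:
R(o) = -2 (R(o) = 4 - 1*6 = 4 - 6 = -2)
(√(R(-7) - 5) - 132)² = (√(-2 - 5) - 132)² = (√(-7) - 132)² = (I*√7 - 132)² = (-132 + I*√7)²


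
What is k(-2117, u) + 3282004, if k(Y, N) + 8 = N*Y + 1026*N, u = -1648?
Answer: 5079964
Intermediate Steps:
k(Y, N) = -8 + 1026*N + N*Y (k(Y, N) = -8 + (N*Y + 1026*N) = -8 + (1026*N + N*Y) = -8 + 1026*N + N*Y)
k(-2117, u) + 3282004 = (-8 + 1026*(-1648) - 1648*(-2117)) + 3282004 = (-8 - 1690848 + 3488816) + 3282004 = 1797960 + 3282004 = 5079964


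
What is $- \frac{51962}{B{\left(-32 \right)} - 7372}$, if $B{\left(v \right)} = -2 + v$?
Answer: $\frac{25981}{3703} \approx 7.0162$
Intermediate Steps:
$- \frac{51962}{B{\left(-32 \right)} - 7372} = - \frac{51962}{\left(-2 - 32\right) - 7372} = - \frac{51962}{-34 - 7372} = - \frac{51962}{-7406} = \left(-51962\right) \left(- \frac{1}{7406}\right) = \frac{25981}{3703}$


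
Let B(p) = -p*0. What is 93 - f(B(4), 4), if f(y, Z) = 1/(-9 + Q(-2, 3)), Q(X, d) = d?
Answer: 559/6 ≈ 93.167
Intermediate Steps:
B(p) = 0 (B(p) = -1*0 = 0)
f(y, Z) = -⅙ (f(y, Z) = 1/(-9 + 3) = 1/(-6) = -⅙)
93 - f(B(4), 4) = 93 - 1*(-⅙) = 93 + ⅙ = 559/6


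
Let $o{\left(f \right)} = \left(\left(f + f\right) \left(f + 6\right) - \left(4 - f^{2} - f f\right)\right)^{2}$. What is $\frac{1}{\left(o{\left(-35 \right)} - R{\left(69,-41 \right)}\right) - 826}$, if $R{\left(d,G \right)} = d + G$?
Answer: $\frac{1}{20033722} \approx 4.9916 \cdot 10^{-8}$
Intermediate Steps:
$R{\left(d,G \right)} = G + d$
$o{\left(f \right)} = \left(-4 + 2 f^{2} + 2 f \left(6 + f\right)\right)^{2}$ ($o{\left(f \right)} = \left(2 f \left(6 + f\right) + \left(\left(f^{2} + f^{2}\right) - 4\right)\right)^{2} = \left(2 f \left(6 + f\right) + \left(2 f^{2} - 4\right)\right)^{2} = \left(2 f \left(6 + f\right) + \left(-4 + 2 f^{2}\right)\right)^{2} = \left(-4 + 2 f^{2} + 2 f \left(6 + f\right)\right)^{2}$)
$\frac{1}{\left(o{\left(-35 \right)} - R{\left(69,-41 \right)}\right) - 826} = \frac{1}{\left(16 \left(-1 + \left(-35\right)^{2} + 3 \left(-35\right)\right)^{2} - \left(-41 + 69\right)\right) - 826} = \frac{1}{\left(16 \left(-1 + 1225 - 105\right)^{2} - 28\right) - 826} = \frac{1}{\left(16 \cdot 1119^{2} - 28\right) - 826} = \frac{1}{\left(16 \cdot 1252161 - 28\right) - 826} = \frac{1}{\left(20034576 - 28\right) - 826} = \frac{1}{20034548 - 826} = \frac{1}{20033722}$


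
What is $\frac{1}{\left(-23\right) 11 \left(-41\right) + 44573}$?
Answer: $\frac{1}{54946} \approx 1.82 \cdot 10^{-5}$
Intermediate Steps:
$\frac{1}{\left(-23\right) 11 \left(-41\right) + 44573} = \frac{1}{\left(-253\right) \left(-41\right) + 44573} = \frac{1}{10373 + 44573} = \frac{1}{54946}$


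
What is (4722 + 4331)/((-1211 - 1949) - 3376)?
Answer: -9053/6536 ≈ -1.3851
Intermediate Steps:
(4722 + 4331)/((-1211 - 1949) - 3376) = 9053/(-3160 - 3376) = 9053/(-6536) = 9053*(-1/6536) = -9053/6536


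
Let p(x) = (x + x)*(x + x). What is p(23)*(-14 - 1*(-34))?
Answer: 42320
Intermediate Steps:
p(x) = 4*x² (p(x) = (2*x)*(2*x) = 4*x²)
p(23)*(-14 - 1*(-34)) = (4*23²)*(-14 - 1*(-34)) = (4*529)*(-14 + 34) = 2116*20 = 42320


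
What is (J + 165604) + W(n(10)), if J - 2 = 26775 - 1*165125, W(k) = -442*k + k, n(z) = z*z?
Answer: -16844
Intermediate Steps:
n(z) = z²
W(k) = -441*k
J = -138348 (J = 2 + (26775 - 1*165125) = 2 + (26775 - 165125) = 2 - 138350 = -138348)
(J + 165604) + W(n(10)) = (-138348 + 165604) - 441*10² = 27256 - 441*100 = 27256 - 44100 = -16844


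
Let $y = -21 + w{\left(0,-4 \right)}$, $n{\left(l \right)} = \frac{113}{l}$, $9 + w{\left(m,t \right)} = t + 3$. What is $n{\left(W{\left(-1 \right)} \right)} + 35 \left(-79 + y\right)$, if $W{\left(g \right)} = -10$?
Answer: $- \frac{38613}{10} \approx -3861.3$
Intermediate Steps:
$w{\left(m,t \right)} = -6 + t$ ($w{\left(m,t \right)} = -9 + \left(t + 3\right) = -9 + \left(3 + t\right) = -6 + t$)
$y = -31$ ($y = -21 - 10 = -31$)
$n{\left(W{\left(-1 \right)} \right)} + 35 \left(-79 + y\right) = \frac{113}{-10} + 35 \left(-79 - 31\right) = 113 \left(- \frac{1}{10}\right) + 35 \left(-110\right) = - \frac{113}{10} - 3850 = - \frac{38613}{10}$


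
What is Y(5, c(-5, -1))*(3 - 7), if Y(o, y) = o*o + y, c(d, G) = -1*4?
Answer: -84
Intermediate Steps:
c(d, G) = -4
Y(o, y) = y + o**2 (Y(o, y) = o**2 + y = y + o**2)
Y(5, c(-5, -1))*(3 - 7) = (-4 + 5**2)*(3 - 7) = (-4 + 25)*(-4) = 21*(-4) = -84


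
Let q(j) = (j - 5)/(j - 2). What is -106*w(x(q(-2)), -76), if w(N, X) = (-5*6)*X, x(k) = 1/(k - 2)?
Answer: -241680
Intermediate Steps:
q(j) = (-5 + j)/(-2 + j)
x(k) = 1/(-2 + k)
w(N, X) = -30*X
-106*w(x(q(-2)), -76) = -(-3180)*(-76) = -106*2280 = -241680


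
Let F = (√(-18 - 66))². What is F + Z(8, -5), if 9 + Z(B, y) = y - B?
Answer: -106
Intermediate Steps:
Z(B, y) = -9 + y - B (Z(B, y) = -9 + (y - B) = -9 + y - B)
F = -84 (F = (√(-84))² = (2*I*√21)² = -84)
F + Z(8, -5) = -84 + (-9 - 5 - 1*8) = -84 + (-9 - 5 - 8) = -84 - 22 = -106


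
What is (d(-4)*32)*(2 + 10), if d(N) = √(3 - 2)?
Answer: 384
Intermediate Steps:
d(N) = 1 (d(N) = √1 = 1)
(d(-4)*32)*(2 + 10) = (1*32)*(2 + 10) = 32*12 = 384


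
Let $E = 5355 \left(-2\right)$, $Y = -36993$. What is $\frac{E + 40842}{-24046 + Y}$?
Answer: $- \frac{972}{1969} \approx -0.49365$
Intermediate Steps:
$E = -10710$
$\frac{E + 40842}{-24046 + Y} = \frac{-10710 + 40842}{-24046 - 36993} = \frac{30132}{-61039} = 30132 \left(- \frac{1}{61039}\right) = - \frac{972}{1969}$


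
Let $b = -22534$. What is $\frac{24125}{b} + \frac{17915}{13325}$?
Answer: $\frac{16446197}{60053110} \approx 0.27386$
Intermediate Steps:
$\frac{24125}{b} + \frac{17915}{13325} = \frac{24125}{-22534} + \frac{17915}{13325} = 24125 \left(- \frac{1}{22534}\right) + 17915 \cdot \frac{1}{13325} = - \frac{24125}{22534} + \frac{3583}{2665} = \frac{16446197}{60053110}$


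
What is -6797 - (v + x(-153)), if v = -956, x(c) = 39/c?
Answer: -297878/51 ≈ -5840.7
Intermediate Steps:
-6797 - (v + x(-153)) = -6797 - (-956 + 39/(-153)) = -6797 - (-956 + 39*(-1/153)) = -6797 - (-956 - 13/51) = -6797 - 1*(-48769/51) = -6797 + 48769/51 = -297878/51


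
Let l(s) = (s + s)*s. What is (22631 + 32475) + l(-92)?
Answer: 72034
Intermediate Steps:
l(s) = 2*s² (l(s) = (2*s)*s = 2*s²)
(22631 + 32475) + l(-92) = (22631 + 32475) + 2*(-92)² = 55106 + 2*8464 = 55106 + 16928 = 72034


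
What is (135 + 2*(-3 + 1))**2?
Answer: 17161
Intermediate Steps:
(135 + 2*(-3 + 1))**2 = (135 + 2*(-2))**2 = (135 - 4)**2 = 131**2 = 17161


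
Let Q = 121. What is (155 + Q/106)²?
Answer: 273935601/11236 ≈ 24380.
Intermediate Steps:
(155 + Q/106)² = (155 + 121/106)² = (16551/106)² = 273935601/11236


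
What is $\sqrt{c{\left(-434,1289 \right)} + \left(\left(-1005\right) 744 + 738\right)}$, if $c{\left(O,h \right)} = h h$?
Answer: $\sqrt{914539} \approx 956.32$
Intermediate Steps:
$c{\left(O,h \right)} = h^{2}$
$\sqrt{c{\left(-434,1289 \right)} + \left(\left(-1005\right) 744 + 738\right)} = \sqrt{1289^{2} + \left(\left(-1005\right) 744 + 738\right)} = \sqrt{1661521 + \left(-747720 + 738\right)} = \sqrt{1661521 - 746982} = \sqrt{914539}$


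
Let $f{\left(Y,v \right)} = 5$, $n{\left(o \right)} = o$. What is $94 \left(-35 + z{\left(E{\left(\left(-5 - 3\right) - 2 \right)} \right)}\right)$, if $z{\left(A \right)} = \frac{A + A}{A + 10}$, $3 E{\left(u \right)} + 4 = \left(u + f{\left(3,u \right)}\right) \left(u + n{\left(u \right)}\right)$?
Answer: $- \frac{66082}{21} \approx -3146.8$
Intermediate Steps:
$E{\left(u \right)} = - \frac{4}{3} + \frac{2 u \left(5 + u\right)}{3}$ ($E{\left(u \right)} = - \frac{4}{3} + \frac{\left(u + 5\right) \left(u + u\right)}{3} = - \frac{4}{3} + \frac{\left(5 + u\right) 2 u}{3} = - \frac{4}{3} + \frac{2 u \left(5 + u\right)}{3}$)
$z{\left(A \right)} = \frac{2 A}{10 + A}$
$94 \left(-35 + z{\left(E{\left(\left(-5 - 3\right) - 2 \right)} \right)}\right) = 94 \left(-35 + \frac{2 \left(- \frac{4}{3} + \frac{2 \left(\left(-5 - 3\right) - 2\right)^{2}}{3} + \frac{10 \left(\left(-5 - 3\right) - 2\right)}{3}\right)}{10 + \left(- \frac{4}{3} + \frac{2 \left(\left(-5 - 3\right) - 2\right)^{2}}{3} + \frac{10 \left(\left(-5 - 3\right) - 2\right)}{3}\right)}\right) = 94 \left(-35 + \frac{2 \left(- \frac{4}{3} + \frac{2 \left(-8 - 2\right)^{2}}{3} + \frac{10 \left(-8 - 2\right)}{3}\right)}{10 + \left(- \frac{4}{3} + \frac{2 \left(-8 - 2\right)^{2}}{3} + \frac{10 \left(-8 - 2\right)}{3}\right)}\right) = 94 \left(-35 + \frac{2 \left(- \frac{4}{3} + \frac{2 \left(-10\right)^{2}}{3} + \frac{10}{3} \left(-10\right)\right)}{10 + \left(- \frac{4}{3} + \frac{2 \left(-10\right)^{2}}{3} + \frac{10}{3} \left(-10\right)\right)}\right) = 94 \left(-35 + \frac{2 \left(- \frac{4}{3} + \frac{2}{3} \cdot 100 - \frac{100}{3}\right)}{10 - -32}\right) = 94 \left(-35 + \frac{2 \left(- \frac{4}{3} + \frac{200}{3} - \frac{100}{3}\right)}{10 - -32}\right) = 94 \left(-35 + 2 \cdot 32 \frac{1}{10 + 32}\right) = 94 \left(-35 + 2 \cdot 32 \cdot \frac{1}{42}\right) = 94 \left(-35 + \frac{32}{21}\right) = 94 \left(- \frac{703}{21}\right) = - \frac{66082}{21}$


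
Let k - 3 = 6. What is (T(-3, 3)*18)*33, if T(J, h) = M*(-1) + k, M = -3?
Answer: 7128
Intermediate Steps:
k = 9 (k = 3 + 6 = 9)
T(J, h) = 12 (T(J, h) = -3*(-1) + 9 = 3 + 9 = 12)
(T(-3, 3)*18)*33 = (12*18)*33 = 216*33 = 7128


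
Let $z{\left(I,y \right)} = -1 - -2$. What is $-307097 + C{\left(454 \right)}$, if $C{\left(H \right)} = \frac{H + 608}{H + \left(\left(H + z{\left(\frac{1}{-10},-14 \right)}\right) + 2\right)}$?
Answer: $- \frac{279764305}{911} \approx -3.071 \cdot 10^{5}$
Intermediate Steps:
$z{\left(I,y \right)} = 1$ ($z{\left(I,y \right)} = -1 + 2 = 1$)
$C{\left(H \right)} = \frac{608 + H}{3 + 2 H}$ ($C{\left(H \right)} = \frac{H + 608}{H + \left(\left(H + 1\right) + 2\right)} = \frac{608 + H}{H + \left(\left(1 + H\right) + 2\right)} = \frac{608 + H}{H + \left(3 + H\right)} = \frac{608 + H}{3 + 2 H}$)
$-307097 + C{\left(454 \right)} = -307097 + \frac{608 + 454}{3 + 2 \cdot 454} = -307097 + \frac{1}{3 + 908} \cdot 1062 = -307097 + \frac{1}{911} \cdot 1062 = -307097 + \frac{1062}{911} = - \frac{279764305}{911}$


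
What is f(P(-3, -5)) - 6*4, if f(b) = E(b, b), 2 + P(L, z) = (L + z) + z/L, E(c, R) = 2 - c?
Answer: -41/3 ≈ -13.667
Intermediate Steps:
P(L, z) = -2 + L + z + z/L (P(L, z) = -2 + ((L + z) + z/L) = -2 + (L + z + z/L) = -2 + L + z + z/L)
f(b) = 2 - b
f(P(-3, -5)) - 6*4 = (2 - (-2 - 3 - 5 - 5/(-3))) - 6*4 = (2 - (-2 - 3 - 5 - 5*(-1/3))) - 24 = (2 - (-2 - 3 - 5 + 5/3)) - 24 = (2 - 1*(-25/3)) - 24 = (2 + 25/3) - 24 = 31/3 - 24 = -41/3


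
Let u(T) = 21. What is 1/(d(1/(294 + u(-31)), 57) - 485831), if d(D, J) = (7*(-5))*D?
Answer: -9/4372480 ≈ -2.0583e-6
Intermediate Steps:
d(D, J) = -35*D
1/(d(1/(294 + u(-31)), 57) - 485831) = 1/(-35/(294 + 21) - 485831) = 1/(-35/315 - 485831) = 1/(-35*1/315 - 485831) = 1/(-⅑ - 485831) = 1/(-4372480/9) = -9/4372480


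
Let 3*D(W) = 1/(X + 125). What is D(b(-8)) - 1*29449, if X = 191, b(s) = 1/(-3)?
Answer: -27917651/948 ≈ -29449.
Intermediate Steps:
b(s) = -⅓
D(W) = 1/948 (D(W) = 1/(3*(191 + 125)) = (⅓)/316 = (⅓)*(1/316) = 1/948)
D(b(-8)) - 1*29449 = 1/948 - 1*29449 = 1/948 - 29449 = -27917651/948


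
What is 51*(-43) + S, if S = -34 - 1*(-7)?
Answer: -2220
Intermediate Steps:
S = -27 (S = -34 + 7 = -27)
51*(-43) + S = 51*(-43) - 27 = -2193 - 27 = -2220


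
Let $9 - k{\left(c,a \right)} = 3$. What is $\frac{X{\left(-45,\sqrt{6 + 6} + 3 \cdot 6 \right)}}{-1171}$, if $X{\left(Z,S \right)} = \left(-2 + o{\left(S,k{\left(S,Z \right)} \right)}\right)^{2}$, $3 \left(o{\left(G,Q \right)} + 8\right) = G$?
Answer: $- \frac{52}{3513} + \frac{16 \sqrt{3}}{3513} \approx -0.0069135$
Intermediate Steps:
$k{\left(c,a \right)} = 6$ ($k{\left(c,a \right)} = 9 - 3 = 6$)
$o{\left(G,Q \right)} = -8 + \frac{G}{3}$
$X{\left(Z,S \right)} = \left(-10 + \frac{S}{3}\right)^{2}$ ($X{\left(Z,S \right)} = \left(-2 + \left(-8 + \frac{S}{3}\right)\right)^{2} = \left(-10 + \frac{S}{3}\right)^{2}$)
$\frac{X{\left(-45,\sqrt{6 + 6} + 3 \cdot 6 \right)}}{-1171} = \frac{\frac{1}{9} \left(-30 + \left(\sqrt{6 + 6} + 3 \cdot 6\right)\right)^{2}}{-1171} = \frac{\left(-30 + \left(\sqrt{12} + 18\right)\right)^{2}}{9} \left(- \frac{1}{1171}\right) = \frac{\left(-30 + \left(2 \sqrt{3} + 18\right)\right)^{2}}{9} \left(- \frac{1}{1171}\right) = \frac{\left(-30 + \left(18 + 2 \sqrt{3}\right)\right)^{2}}{9} \left(- \frac{1}{1171}\right) = \frac{\left(-12 + 2 \sqrt{3}\right)^{2}}{9} \left(- \frac{1}{1171}\right) = - \frac{\left(-12 + 2 \sqrt{3}\right)^{2}}{10539}$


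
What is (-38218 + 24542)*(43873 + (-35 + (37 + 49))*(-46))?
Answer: -567923252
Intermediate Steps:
(-38218 + 24542)*(43873 + (-35 + (37 + 49))*(-46)) = -13676*(43873 + (-35 + 86)*(-46)) = -13676*(43873 + 51*(-46)) = -13676*(43873 - 2346) = -13676*41527 = -567923252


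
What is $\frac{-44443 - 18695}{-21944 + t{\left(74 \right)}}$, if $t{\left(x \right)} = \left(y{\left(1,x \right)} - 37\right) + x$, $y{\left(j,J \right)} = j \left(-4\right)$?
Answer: $\frac{63138}{21911} \approx 2.8816$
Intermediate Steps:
$y{\left(j,J \right)} = - 4 j$
$t{\left(x \right)} = -41 + x$ ($t{\left(x \right)} = \left(\left(-4\right) 1 - 37\right) + x = \left(-4 - 37\right) + x = -41 + x$)
$\frac{-44443 - 18695}{-21944 + t{\left(74 \right)}} = \frac{-44443 - 18695}{-21944 + \left(-41 + 74\right)} = - \frac{63138}{-21944 + 33} = - \frac{63138}{-21911} = \left(-63138\right) \left(- \frac{1}{21911}\right) = \frac{63138}{21911}$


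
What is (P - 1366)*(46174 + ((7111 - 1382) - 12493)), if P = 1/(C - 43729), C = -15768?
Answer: -3202965107230/59497 ≈ -5.3834e+7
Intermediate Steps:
P = -1/59497 (P = 1/(-15768 - 43729) = 1/(-59497) = -1/59497 ≈ -1.6808e-5)
(P - 1366)*(46174 + ((7111 - 1382) - 12493)) = (-1/59497 - 1366)*(46174 + ((7111 - 1382) - 12493)) = -81272903*(46174 + (5729 - 12493))/59497 = -81272903*(46174 - 6764)/59497 = -81272903/59497*39410 = -3202965107230/59497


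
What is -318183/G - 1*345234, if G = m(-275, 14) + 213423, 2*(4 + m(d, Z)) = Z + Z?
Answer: -73684646505/213433 ≈ -3.4524e+5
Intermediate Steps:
m(d, Z) = -4 + Z (m(d, Z) = -4 + (Z + Z)/2 = -4 + (2*Z)/2 = -4 + Z)
G = 213433 (G = (-4 + 14) + 213423 = 10 + 213423 = 213433)
-318183/G - 1*345234 = -318183/213433 - 1*345234 = -318183*1/213433 - 345234 = -318183/213433 - 345234 = -73684646505/213433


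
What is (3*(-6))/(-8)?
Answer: 9/4 ≈ 2.2500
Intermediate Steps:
(3*(-6))/(-8) = -18*(-⅛) = 9/4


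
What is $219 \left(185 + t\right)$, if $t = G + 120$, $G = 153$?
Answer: $100302$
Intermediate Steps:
$t = 273$ ($t = 153 + 120 = 273$)
$219 \left(185 + t\right) = 219 \left(185 + 273\right) = 219 \cdot 458 = 100302$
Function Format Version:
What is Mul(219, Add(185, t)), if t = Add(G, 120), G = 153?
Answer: 100302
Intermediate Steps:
t = 273 (t = Add(153, 120) = 273)
Mul(219, Add(185, t)) = Mul(219, Add(185, 273)) = Mul(219, 458) = 100302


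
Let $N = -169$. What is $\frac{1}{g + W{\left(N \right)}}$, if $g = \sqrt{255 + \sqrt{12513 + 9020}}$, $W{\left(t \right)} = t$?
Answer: $- \frac{1}{169 - \sqrt{255 + \sqrt{21533}}} \approx -0.0067134$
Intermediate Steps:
$g = \sqrt{255 + \sqrt{21533}} \approx 20.043$
$\frac{1}{g + W{\left(N \right)}} = \frac{1}{\sqrt{255 + \sqrt{21533}} - 169} = \frac{1}{-169 + \sqrt{255 + \sqrt{21533}}}$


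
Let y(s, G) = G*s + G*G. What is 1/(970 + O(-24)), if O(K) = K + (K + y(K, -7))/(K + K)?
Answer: 48/45215 ≈ 0.0010616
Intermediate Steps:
y(s, G) = G² + G*s (y(s, G) = G*s + G² = G² + G*s)
O(K) = K + (49 - 6*K)/(2*K) (O(K) = K + (K - 7*(-7 + K))/(K + K) = K + (K + (49 - 7*K))/((2*K)) = K + (49 - 6*K)*(1/(2*K)) = K + (49 - 6*K)/(2*K))
1/(970 + O(-24)) = 1/(970 + (-3 - 24 + (49/2)/(-24))) = 1/(970 + (-3 - 24 + (49/2)*(-1/24))) = 1/(970 + (-3 - 24 - 49/48)) = 1/(970 - 1345/48) = 1/(45215/48) = 48/45215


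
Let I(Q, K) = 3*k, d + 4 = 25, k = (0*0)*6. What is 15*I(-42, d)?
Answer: 0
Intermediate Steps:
k = 0 (k = 0*6 = 0)
d = 21 (d = -4 + 25 = 21)
I(Q, K) = 0 (I(Q, K) = 3*0 = 0)
15*I(-42, d) = 15*0 = 0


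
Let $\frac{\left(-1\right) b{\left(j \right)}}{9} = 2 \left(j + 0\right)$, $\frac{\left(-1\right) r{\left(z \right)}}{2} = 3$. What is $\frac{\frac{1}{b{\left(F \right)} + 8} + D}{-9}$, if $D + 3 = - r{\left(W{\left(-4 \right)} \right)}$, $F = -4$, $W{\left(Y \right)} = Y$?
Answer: $- \frac{241}{720} \approx -0.33472$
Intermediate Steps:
$r{\left(z \right)} = -6$ ($r{\left(z \right)} = \left(-2\right) 3 = -6$)
$b{\left(j \right)} = - 18 j$ ($b{\left(j \right)} = - 9 \cdot 2 \left(j + 0\right) = - 9 \cdot 2 j = - 18 j$)
$D = 3$ ($D = -3 - -6 = -3 + 6 = 3$)
$\frac{\frac{1}{b{\left(F \right)} + 8} + D}{-9} = \frac{\frac{1}{\left(-18\right) \left(-4\right) + 8} + 3}{-9} = \left(\frac{1}{72 + 8} + 3\right) \left(- \frac{1}{9}\right) = \left(\frac{1}{80} + 3\right) \left(- \frac{1}{9}\right) = \frac{241}{80} \left(- \frac{1}{9}\right) = - \frac{241}{720}$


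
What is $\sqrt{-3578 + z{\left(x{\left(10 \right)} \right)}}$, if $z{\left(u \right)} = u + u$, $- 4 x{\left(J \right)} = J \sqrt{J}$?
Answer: $\sqrt{-3578 - 5 \sqrt{10}} \approx 59.948 i$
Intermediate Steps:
$x{\left(J \right)} = - \frac{J^{\frac{3}{2}}}{4}$ ($x{\left(J \right)} = - \frac{J \sqrt{J}}{4} = - \frac{J^{\frac{3}{2}}}{4}$)
$z{\left(u \right)} = 2 u$
$\sqrt{-3578 + z{\left(x{\left(10 \right)} \right)}} = \sqrt{-3578 + 2 \left(- \frac{10^{\frac{3}{2}}}{4}\right)} = \sqrt{-3578 + 2 \left(- \frac{10 \sqrt{10}}{4}\right)} = \sqrt{-3578 + 2 \left(- \frac{5 \sqrt{10}}{2}\right)} = \sqrt{-3578 - 5 \sqrt{10}}$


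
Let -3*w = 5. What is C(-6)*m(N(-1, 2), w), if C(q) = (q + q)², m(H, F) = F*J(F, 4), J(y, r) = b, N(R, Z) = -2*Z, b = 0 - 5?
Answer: 1200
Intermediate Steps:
b = -5
w = -5/3 (w = -⅓*5 = -5/3 ≈ -1.6667)
J(y, r) = -5
m(H, F) = -5*F (m(H, F) = F*(-5) = -5*F)
C(q) = 4*q² (C(q) = (2*q)² = 4*q²)
C(-6)*m(N(-1, 2), w) = (4*(-6)²)*(-5*(-5/3)) = (4*36)*(25/3) = 144*(25/3) = 1200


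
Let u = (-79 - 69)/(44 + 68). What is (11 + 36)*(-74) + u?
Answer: -97421/28 ≈ -3479.3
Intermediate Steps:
u = -37/28 (u = -148/112 = -148*1/112 = -37/28 ≈ -1.3214)
(11 + 36)*(-74) + u = (11 + 36)*(-74) - 37/28 = 47*(-74) - 37/28 = -3478 - 37/28 = -97421/28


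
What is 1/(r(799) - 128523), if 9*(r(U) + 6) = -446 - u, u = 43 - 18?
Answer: -3/385744 ≈ -7.7772e-6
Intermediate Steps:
u = 25
r(U) = -175/3 (r(U) = -6 + (-446 - 1*25)/9 = -6 + (-446 - 25)/9 = -6 + (1/9)*(-471) = -6 - 157/3 = -175/3)
1/(r(799) - 128523) = 1/(-175/3 - 128523) = 1/(-385744/3) = -3/385744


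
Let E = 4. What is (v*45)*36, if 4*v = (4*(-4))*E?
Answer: -25920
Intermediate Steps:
v = -16 (v = ((4*(-4))*4)/4 = (-16*4)/4 = (1/4)*(-64) = -16)
(v*45)*36 = -16*45*36 = -720*36 = -25920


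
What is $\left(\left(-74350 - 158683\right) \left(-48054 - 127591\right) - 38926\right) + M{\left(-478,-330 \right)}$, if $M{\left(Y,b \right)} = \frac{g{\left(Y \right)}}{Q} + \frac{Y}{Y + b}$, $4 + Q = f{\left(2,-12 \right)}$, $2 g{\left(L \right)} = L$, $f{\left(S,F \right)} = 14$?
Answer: $\frac{82680705518097}{2020} \approx 4.0931 \cdot 10^{10}$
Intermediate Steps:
$g{\left(L \right)} = \frac{L}{2}$
$Q = 10$ ($Q = -4 + 14 = 10$)
$M{\left(Y,b \right)} = \frac{Y}{20} + \frac{Y}{Y + b}$ ($M{\left(Y,b \right)} = \frac{\frac{1}{2} Y}{10} + \frac{Y}{Y + b} = \frac{Y}{2} \cdot \frac{1}{10} + \frac{Y}{Y + b} = \frac{Y}{20} + \frac{Y}{Y + b}$)
$\left(\left(-74350 - 158683\right) \left(-48054 - 127591\right) - 38926\right) + M{\left(-478,-330 \right)} = \left(\left(-74350 - 158683\right) \left(-48054 - 127591\right) - 38926\right) + \frac{1}{20} \left(-478\right) \frac{1}{-478 - 330} \left(20 - 478 - 330\right) = \left(\left(-233033\right) \left(-175645\right) - 38926\right) + \frac{1}{20} \left(-478\right) \frac{1}{-808} \left(-788\right) = \left(40931081285 - 38926\right) + \frac{1}{20} \left(-478\right) \left(- \frac{1}{808}\right) \left(-788\right) = 40931042359 - \frac{47083}{2020} = \frac{82680705518097}{2020}$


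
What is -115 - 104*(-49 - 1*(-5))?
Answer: 4461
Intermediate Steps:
-115 - 104*(-49 - 1*(-5)) = -115 - 104*(-49 + 5) = -115 - 104*(-44) = -115 + 4576 = 4461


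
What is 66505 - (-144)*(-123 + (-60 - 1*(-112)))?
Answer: 56281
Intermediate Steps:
66505 - (-144)*(-123 + (-60 - 1*(-112))) = 66505 - (-144)*(-123 + (-60 + 112)) = 66505 - (-144)*(-123 + 52) = 66505 - (-144)*(-71) = 66505 - 1*10224 = 66505 - 10224 = 56281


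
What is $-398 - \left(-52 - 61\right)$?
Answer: $-285$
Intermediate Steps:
$-398 - \left(-52 - 61\right) = -398 - -113 = -398 + 113 = -285$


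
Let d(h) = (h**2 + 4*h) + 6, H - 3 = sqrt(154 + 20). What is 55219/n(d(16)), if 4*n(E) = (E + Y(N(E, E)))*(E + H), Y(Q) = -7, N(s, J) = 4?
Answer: 72668204/34473373 - 220876*sqrt(174)/34473373 ≈ 2.0234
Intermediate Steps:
H = 3 + sqrt(174) (H = 3 + sqrt(154 + 20) = 3 + sqrt(174) ≈ 16.191)
d(h) = 6 + h**2 + 4*h
n(E) = (-7 + E)*(3 + E + sqrt(174))/4 (n(E) = ((E - 7)*(E + (3 + sqrt(174))))/4 = ((-7 + E)*(3 + E + sqrt(174)))/4 = (-7 + E)*(3 + E + sqrt(174))/4)
55219/n(d(16)) = 55219/(-21/4 - (6 + 16**2 + 4*16) - 7*sqrt(174)/4 + (6 + 16**2 + 4*16)**2/4 + (6 + 16**2 + 4*16)*sqrt(174)/4) = 55219/(-21/4 - (6 + 256 + 64) - 7*sqrt(174)/4 + (6 + 256 + 64)**2/4 + (6 + 256 + 64)*sqrt(174)/4) = 55219/(-21/4 - 1*326 - 7*sqrt(174)/4 + (1/4)*326**2 + (1/4)*326*sqrt(174)) = 55219/(-21/4 - 326 - 7*sqrt(174)/4 + (1/4)*106276 + 163*sqrt(174)/2) = 55219/(-21/4 - 326 - 7*sqrt(174)/4 + 26569 + 163*sqrt(174)/2) = 55219/(104951/4 + 319*sqrt(174)/4)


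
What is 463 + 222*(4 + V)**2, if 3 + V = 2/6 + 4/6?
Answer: 1351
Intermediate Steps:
V = -2 (V = -3 + (2/6 + 4/6) = -3 + (2*(1/6) + 4*(1/6)) = -3 + (1/3 + 2/3) = -3 + 1 = -2)
463 + 222*(4 + V)**2 = 463 + 222*(4 - 2)**2 = 463 + 222*2**2 = 463 + 222*4 = 463 + 888 = 1351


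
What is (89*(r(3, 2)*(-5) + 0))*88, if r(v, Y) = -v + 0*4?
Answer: 117480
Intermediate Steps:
r(v, Y) = -v (r(v, Y) = -v + 0 = -v)
(89*(r(3, 2)*(-5) + 0))*88 = (89*(-1*3*(-5) + 0))*88 = (89*(-3*(-5) + 0))*88 = (89*(15 + 0))*88 = (89*15)*88 = 1335*88 = 117480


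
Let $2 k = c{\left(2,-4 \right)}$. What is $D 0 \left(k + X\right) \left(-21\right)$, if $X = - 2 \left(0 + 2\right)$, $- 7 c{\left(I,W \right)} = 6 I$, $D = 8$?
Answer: $0$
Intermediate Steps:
$c{\left(I,W \right)} = - \frac{6 I}{7}$
$k = - \frac{6}{7}$ ($k = \frac{\left(- \frac{6}{7}\right) 2}{2} = \frac{1}{2} \left(- \frac{12}{7}\right) = - \frac{6}{7} \approx -0.85714$)
$X = -4$ ($X = \left(-2\right) 2 = -4$)
$D 0 \left(k + X\right) \left(-21\right) = 8 \cdot 0 \left(- \frac{6}{7} - 4\right) \left(-21\right) = 8 \cdot 0 \left(- \frac{34}{7}\right) \left(-21\right) = 8 \cdot 0 \left(-21\right) = 0 \left(-21\right) = 0$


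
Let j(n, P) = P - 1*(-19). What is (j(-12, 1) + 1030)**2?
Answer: 1102500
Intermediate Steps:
j(n, P) = 19 + P (j(n, P) = P + 19 = 19 + P)
(j(-12, 1) + 1030)**2 = ((19 + 1) + 1030)**2 = (20 + 1030)**2 = 1050**2 = 1102500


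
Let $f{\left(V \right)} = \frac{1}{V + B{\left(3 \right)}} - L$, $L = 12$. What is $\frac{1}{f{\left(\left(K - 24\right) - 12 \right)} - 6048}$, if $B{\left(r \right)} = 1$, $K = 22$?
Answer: $- \frac{13}{78781} \approx -0.00016501$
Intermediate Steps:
$f{\left(V \right)} = -12 + \frac{1}{1 + V}$ ($f{\left(V \right)} = \frac{1}{V + 1} - 12 = \frac{1}{1 + V} - 12 = -12 + \frac{1}{1 + V}$)
$\frac{1}{f{\left(\left(K - 24\right) - 12 \right)} - 6048} = \frac{1}{\frac{-11 - 12 \left(\left(22 - 24\right) - 12\right)}{1 + \left(\left(22 - 24\right) - 12\right)} - 6048} = \frac{1}{\frac{-11 - 12 \left(-2 - 12\right)}{1 - 14} - 6048} = \frac{1}{\frac{-11 - -168}{1 - 14} - 6048} = \frac{1}{\frac{-11 + 168}{-13} - 6048} = \frac{1}{\left(- \frac{1}{13}\right) 157 - 6048} = \frac{1}{- \frac{157}{13} - 6048} = \frac{1}{- \frac{78781}{13}} = - \frac{13}{78781}$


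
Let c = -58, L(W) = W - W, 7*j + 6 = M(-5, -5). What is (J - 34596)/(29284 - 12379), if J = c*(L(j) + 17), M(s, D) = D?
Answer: -35582/16905 ≈ -2.1048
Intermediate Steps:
j = -11/7 (j = -6/7 + (⅐)*(-5) = -6/7 - 5/7 = -11/7 ≈ -1.5714)
L(W) = 0
J = -986 (J = -58*(0 + 17) = -58*17 = -986)
(J - 34596)/(29284 - 12379) = (-986 - 34596)/(29284 - 12379) = -35582/16905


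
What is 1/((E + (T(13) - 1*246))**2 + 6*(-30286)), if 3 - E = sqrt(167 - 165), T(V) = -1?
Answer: -61089/7463493698 - 122*sqrt(2)/3731746849 ≈ -8.2313e-6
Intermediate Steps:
E = 3 - sqrt(2) (E = 3 - sqrt(167 - 165) = 3 - sqrt(2) ≈ 1.5858)
1/((E + (T(13) - 1*246))**2 + 6*(-30286)) = 1/(((3 - sqrt(2)) + (-1 - 1*246))**2 + 6*(-30286)) = 1/(((3 - sqrt(2)) + (-1 - 246))**2 - 181716) = 1/(((3 - sqrt(2)) - 247)**2 - 181716) = 1/((-244 - sqrt(2))**2 - 181716) = 1/(-181716 + (-244 - sqrt(2))**2)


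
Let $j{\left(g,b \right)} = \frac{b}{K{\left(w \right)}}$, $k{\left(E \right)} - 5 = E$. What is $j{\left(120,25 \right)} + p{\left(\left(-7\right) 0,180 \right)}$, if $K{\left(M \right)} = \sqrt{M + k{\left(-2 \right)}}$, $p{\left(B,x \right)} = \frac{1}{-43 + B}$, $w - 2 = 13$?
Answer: $- \frac{1}{43} + \frac{25 \sqrt{2}}{6} \approx 5.8693$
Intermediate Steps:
$w = 15$ ($w = 2 + 13 = 15$)
$k{\left(E \right)} = 5 + E$
$K{\left(M \right)} = \sqrt{3 + M}$ ($K{\left(M \right)} = \sqrt{M + \left(5 - 2\right)} = \sqrt{M + 3} = \sqrt{3 + M}$)
$j{\left(g,b \right)} = \frac{b \sqrt{2}}{6}$ ($j{\left(g,b \right)} = \frac{b}{\sqrt{3 + 15}} = \frac{b}{\sqrt{18}} = \frac{b}{3 \sqrt{2}} = b \frac{\sqrt{2}}{6} = \frac{b \sqrt{2}}{6}$)
$j{\left(120,25 \right)} + p{\left(\left(-7\right) 0,180 \right)} = \frac{1}{6} \cdot 25 \sqrt{2} + \frac{1}{-43 - 0} = \frac{25 \sqrt{2}}{6} + \frac{1}{-43 + 0} = \frac{25 \sqrt{2}}{6} + \frac{1}{-43} = \frac{25 \sqrt{2}}{6} - \frac{1}{43} = - \frac{1}{43} + \frac{25 \sqrt{2}}{6}$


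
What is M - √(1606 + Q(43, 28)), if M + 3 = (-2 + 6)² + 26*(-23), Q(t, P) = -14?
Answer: -585 - 2*√398 ≈ -624.90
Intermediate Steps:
M = -585 (M = -3 + ((-2 + 6)² + 26*(-23)) = -3 + (4² - 598) = -3 + (16 - 598) = -3 - 582 = -585)
M - √(1606 + Q(43, 28)) = -585 - √(1606 - 14) = -585 - √1592 = -585 - 2*√398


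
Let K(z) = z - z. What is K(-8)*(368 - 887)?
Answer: 0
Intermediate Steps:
K(z) = 0
K(-8)*(368 - 887) = 0*(368 - 887) = 0*(-519) = 0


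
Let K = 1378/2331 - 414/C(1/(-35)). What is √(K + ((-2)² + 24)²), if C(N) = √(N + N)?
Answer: √(473680438 + 124971903*I*√70)/777 ≈ 36.646 + 23.63*I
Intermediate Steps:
C(N) = √2*√N (C(N) = √(2*N) = √2*√N)
K = 1378/2331 + 207*I*√70 (K = 1378/2331 - 414*(-I*√70/2) = 1378/2331 - (-207)*I*√70 = 1378/2331 + 207*I*√70 ≈ 0.59116 + 1731.9*I)
√(K + ((-2)² + 24)²) = √((1378/2331 + 207*I*√70) + ((-2)² + 24)²) = √((1378/2331 + 207*I*√70) + (4 + 24)²) = √((1378/2331 + 207*I*√70) + 28²) = √((1378/2331 + 207*I*√70) + 784) = √(1828882/2331 + 207*I*√70)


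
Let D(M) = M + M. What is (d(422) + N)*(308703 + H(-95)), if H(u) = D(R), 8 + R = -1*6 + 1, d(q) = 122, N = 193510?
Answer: 59769744864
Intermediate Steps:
R = -13 (R = -8 + (-1*6 + 1) = -8 + (-6 + 1) = -8 - 5 = -13)
D(M) = 2*M
H(u) = -26 (H(u) = 2*(-13) = -26)
(d(422) + N)*(308703 + H(-95)) = (122 + 193510)*(308703 - 26) = 193632*308677 = 59769744864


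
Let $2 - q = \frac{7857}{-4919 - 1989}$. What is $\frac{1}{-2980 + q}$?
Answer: $- \frac{6908}{20564167} \approx -0.00033592$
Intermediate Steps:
$q = \frac{21673}{6908}$ ($q = 2 - \frac{7857}{-4919 - 1989} = 2 - \frac{7857}{-6908} = 2 - 7857 \left(- \frac{1}{6908}\right) = 2 - - \frac{7857}{6908} = 2 + \frac{7857}{6908} = \frac{21673}{6908} \approx 3.1374$)
$\frac{1}{-2980 + q} = \frac{1}{-2980 + \frac{21673}{6908}} = \frac{1}{- \frac{20564167}{6908}} = - \frac{6908}{20564167}$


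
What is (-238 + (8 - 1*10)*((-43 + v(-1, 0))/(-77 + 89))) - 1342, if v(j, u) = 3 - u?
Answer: -4720/3 ≈ -1573.3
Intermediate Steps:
(-238 + (8 - 1*10)*((-43 + v(-1, 0))/(-77 + 89))) - 1342 = (-238 + (8 - 1*10)*((-43 + (3 - 1*0))/(-77 + 89))) - 1342 = (-238 + (8 - 10)*((-43 + (3 + 0))/12)) - 1342 = (-238 - 2*(-43 + 3)/12) - 1342 = (-238 - (-80)/12) - 1342 = (-238 - 2*(-10/3)) - 1342 = (-238 + 20/3) - 1342 = -694/3 - 1342 = -4720/3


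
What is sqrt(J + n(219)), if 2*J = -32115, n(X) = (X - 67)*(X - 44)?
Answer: sqrt(42170)/2 ≈ 102.68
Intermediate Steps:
n(X) = (-67 + X)*(-44 + X)
J = -32115/2 (J = (1/2)*(-32115) = -32115/2 ≈ -16058.)
sqrt(J + n(219)) = sqrt(-32115/2 + (2948 + 219**2 - 111*219)) = sqrt(-32115/2 + (2948 + 47961 - 24309)) = sqrt(-32115/2 + 26600) = sqrt(21085/2) = sqrt(42170)/2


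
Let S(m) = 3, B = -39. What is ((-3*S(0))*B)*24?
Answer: 8424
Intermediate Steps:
((-3*S(0))*B)*24 = (-3*3*(-39))*24 = -9*(-39)*24 = 351*24 = 8424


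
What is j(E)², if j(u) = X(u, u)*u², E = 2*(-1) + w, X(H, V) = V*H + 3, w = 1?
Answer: 16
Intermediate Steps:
X(H, V) = 3 + H*V (X(H, V) = H*V + 3 = 3 + H*V)
E = -1 (E = 2*(-1) + 1 = -2 + 1 = -1)
j(u) = u²*(3 + u²) (j(u) = (3 + u*u)*u² = (3 + u²)*u² = u²*(3 + u²))
j(E)² = ((-1)²*(3 + (-1)²))² = (1*(3 + 1))² = (1*4)² = 4² = 16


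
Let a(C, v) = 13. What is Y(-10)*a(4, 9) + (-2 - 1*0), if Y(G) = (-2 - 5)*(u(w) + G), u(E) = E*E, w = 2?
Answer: 544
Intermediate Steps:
u(E) = E**2
Y(G) = -28 - 7*G (Y(G) = (-2 - 5)*(2**2 + G) = -7*(4 + G) = -28 - 7*G)
Y(-10)*a(4, 9) + (-2 - 1*0) = (-28 - 7*(-10))*13 + (-2 - 1*0) = (-28 + 70)*13 + (-2 + 0) = 42*13 - 2 = 546 - 2 = 544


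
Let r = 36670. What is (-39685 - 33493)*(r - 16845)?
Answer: -1450753850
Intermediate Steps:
(-39685 - 33493)*(r - 16845) = (-39685 - 33493)*(36670 - 16845) = -73178*19825 = -1450753850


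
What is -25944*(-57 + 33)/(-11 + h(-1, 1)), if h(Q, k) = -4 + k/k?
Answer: -311328/7 ≈ -44475.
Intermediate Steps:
h(Q, k) = -3 (h(Q, k) = -4 + 1 = -3)
-25944*(-57 + 33)/(-11 + h(-1, 1)) = -25944*(-57 + 33)/(-11 - 3) = -(-622656)/(-14) = -(-622656)*(-1)/14 = -25944*12/7 = -311328/7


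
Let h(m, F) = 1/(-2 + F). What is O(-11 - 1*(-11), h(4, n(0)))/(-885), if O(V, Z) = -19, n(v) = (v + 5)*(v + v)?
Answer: 19/885 ≈ 0.021469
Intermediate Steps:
n(v) = 2*v*(5 + v) (n(v) = (5 + v)*(2*v) = 2*v*(5 + v))
O(-11 - 1*(-11), h(4, n(0)))/(-885) = -19/(-885) = -19*(-1/885) = 19/885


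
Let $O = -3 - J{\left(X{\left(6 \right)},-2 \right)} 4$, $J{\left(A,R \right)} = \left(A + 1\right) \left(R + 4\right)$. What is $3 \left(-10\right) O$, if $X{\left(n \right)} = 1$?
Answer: $570$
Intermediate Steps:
$J{\left(A,R \right)} = \left(1 + A\right) \left(4 + R\right)$
$O = -19$ ($O = -3 - \left(4 - 2 + 4 \cdot 1 + 1 \left(-2\right)\right) 4 = -3 - \left(4 - 2 + 4 - 2\right) 4 = -3 - 4 \cdot 4 = -3 - 16 = -19$)
$3 \left(-10\right) O = 3 \left(-10\right) \left(-19\right) = \left(-30\right) \left(-19\right) = 570$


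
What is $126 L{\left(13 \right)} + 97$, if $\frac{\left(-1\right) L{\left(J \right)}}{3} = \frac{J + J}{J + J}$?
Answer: $-281$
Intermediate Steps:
$L{\left(J \right)} = -3$ ($L{\left(J \right)} = - 3 \frac{J + J}{J + J} = - 3 \frac{2 J}{2 J} = - 3 \cdot 2 J \frac{1}{2 J} = \left(-3\right) 1 = -3$)
$126 L{\left(13 \right)} + 97 = 126 \left(-3\right) + 97 = -378 + 97 = -281$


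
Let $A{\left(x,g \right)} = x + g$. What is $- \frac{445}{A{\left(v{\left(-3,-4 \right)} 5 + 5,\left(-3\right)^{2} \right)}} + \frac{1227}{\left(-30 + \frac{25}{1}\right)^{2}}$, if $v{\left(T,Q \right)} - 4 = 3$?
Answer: $\frac{48998}{1225} \approx 39.998$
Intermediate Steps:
$v{\left(T,Q \right)} = 7$ ($v{\left(T,Q \right)} = 4 + 3 = 7$)
$A{\left(x,g \right)} = g + x$
$- \frac{445}{A{\left(v{\left(-3,-4 \right)} 5 + 5,\left(-3\right)^{2} \right)}} + \frac{1227}{\left(-30 + \frac{25}{1}\right)^{2}} = - \frac{445}{\left(-3\right)^{2} + \left(7 \cdot 5 + 5\right)} + \frac{1227}{\left(-30 + \frac{25}{1}\right)^{2}} = - \frac{445}{9 + \left(35 + 5\right)} + \frac{1227}{\left(-30 + 25 \cdot 1\right)^{2}} = - \frac{445}{9 + 40} + \frac{1227}{\left(-30 + 25\right)^{2}} = - \frac{445}{49} + \frac{1227}{\left(-5\right)^{2}} = \left(-445\right) \frac{1}{49} + \frac{1227}{25} = - \frac{445}{49} + 1227 \cdot \frac{1}{25} = - \frac{445}{49} + \frac{1227}{25} = \frac{48998}{1225}$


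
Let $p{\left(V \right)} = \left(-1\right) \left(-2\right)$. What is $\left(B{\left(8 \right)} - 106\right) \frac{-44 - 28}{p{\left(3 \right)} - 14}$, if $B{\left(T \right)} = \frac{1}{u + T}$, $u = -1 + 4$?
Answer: $- \frac{6990}{11} \approx -635.45$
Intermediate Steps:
$u = 3$
$p{\left(V \right)} = 2$
$B{\left(T \right)} = \frac{1}{3 + T}$
$\left(B{\left(8 \right)} - 106\right) \frac{-44 - 28}{p{\left(3 \right)} - 14} = \left(\frac{1}{3 + 8} - 106\right) \frac{-44 - 28}{2 - 14} = \left(\frac{1}{11} - 106\right) \left(- \frac{72}{-12}\right) = \left(\frac{1}{11} - 106\right) \left(\left(-72\right) \left(- \frac{1}{12}\right)\right) = \left(- \frac{1165}{11}\right) 6 = - \frac{6990}{11}$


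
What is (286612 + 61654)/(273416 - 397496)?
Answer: -174133/62040 ≈ -2.8068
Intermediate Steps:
(286612 + 61654)/(273416 - 397496) = 348266/(-124080) = 348266*(-1/124080) = -174133/62040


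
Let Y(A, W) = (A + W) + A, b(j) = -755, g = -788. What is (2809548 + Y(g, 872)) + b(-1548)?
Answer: 2808089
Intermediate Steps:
Y(A, W) = W + 2*A
(2809548 + Y(g, 872)) + b(-1548) = (2809548 + (872 + 2*(-788))) - 755 = (2809548 + (872 - 1576)) - 755 = (2809548 - 704) - 755 = 2808844 - 755 = 2808089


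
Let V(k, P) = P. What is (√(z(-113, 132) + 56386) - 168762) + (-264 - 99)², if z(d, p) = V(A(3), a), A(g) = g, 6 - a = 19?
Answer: -36993 + √56373 ≈ -36756.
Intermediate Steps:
a = -13 (a = 6 - 1*19 = 6 - 19 = -13)
z(d, p) = -13
(√(z(-113, 132) + 56386) - 168762) + (-264 - 99)² = (√(-13 + 56386) - 168762) + (-264 - 99)² = (√56373 - 168762) + (-363)² = (-168762 + √56373) + 131769 = -36993 + √56373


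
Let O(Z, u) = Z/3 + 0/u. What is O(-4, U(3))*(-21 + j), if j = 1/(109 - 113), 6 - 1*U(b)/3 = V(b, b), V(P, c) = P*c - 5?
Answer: 85/3 ≈ 28.333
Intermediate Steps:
V(P, c) = -5 + P*c
U(b) = 33 - 3*b**2 (U(b) = 18 - 3*(-5 + b*b) = 18 - 3*(-5 + b**2) = 18 + (15 - 3*b**2) = 33 - 3*b**2)
O(Z, u) = Z/3 (O(Z, u) = Z*(1/3) + 0 = Z/3 + 0 = Z/3)
j = -1/4 (j = 1/(-4) = -1/4 ≈ -0.25000)
O(-4, U(3))*(-21 + j) = ((1/3)*(-4))*(-21 - 1/4) = -4/3*(-85/4) = 85/3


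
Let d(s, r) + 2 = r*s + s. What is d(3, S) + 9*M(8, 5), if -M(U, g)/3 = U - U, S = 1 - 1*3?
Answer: -5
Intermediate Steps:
S = -2 (S = 1 - 3 = -2)
M(U, g) = 0 (M(U, g) = -3*(U - U) = -3*0 = 0)
d(s, r) = -2 + s + r*s (d(s, r) = -2 + (r*s + s) = -2 + (s + r*s) = -2 + s + r*s)
d(3, S) + 9*M(8, 5) = (-2 + 3 - 2*3) + 9*0 = (-2 + 3 - 6) + 0 = -5 + 0 = -5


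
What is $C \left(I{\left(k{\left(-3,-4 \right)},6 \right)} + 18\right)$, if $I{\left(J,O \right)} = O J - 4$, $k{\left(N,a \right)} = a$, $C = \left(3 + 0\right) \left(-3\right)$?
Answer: $90$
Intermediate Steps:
$C = -9$ ($C = 3 \left(-3\right) = -9$)
$I{\left(J,O \right)} = -4 + J O$ ($I{\left(J,O \right)} = J O - 4 = -4 + J O$)
$C \left(I{\left(k{\left(-3,-4 \right)},6 \right)} + 18\right) = - 9 \left(\left(-4 - 24\right) + 18\right) = - 9 \left(-28 + 18\right) = \left(-9\right) \left(-10\right) = 90$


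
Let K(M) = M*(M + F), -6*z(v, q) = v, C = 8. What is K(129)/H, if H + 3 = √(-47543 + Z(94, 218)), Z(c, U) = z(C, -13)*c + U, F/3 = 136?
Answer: -623457/142378 - 69273*I*√427053/142378 ≈ -4.3789 - 317.95*I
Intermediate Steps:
z(v, q) = -v/6
F = 408 (F = 3*136 = 408)
Z(c, U) = U - 4*c/3 (Z(c, U) = (-⅙*8)*c + U = -4*c/3 + U = U - 4*c/3)
K(M) = M*(408 + M) (K(M) = M*(M + 408) = M*(408 + M))
H = -3 + I*√427053/3 (H = -3 + √(-47543 + (218 - 4/3*94)) = -3 + √(-47543 + (218 - 376/3)) = -3 + √(-47543 + 278/3) = -3 + √(-142351/3) = -3 + I*√427053/3 ≈ -3.0 + 217.83*I)
K(129)/H = (129*(408 + 129))/(-3 + I*√427053/3) = (129*537)/(-3 + I*√427053/3) = 69273/(-3 + I*√427053/3)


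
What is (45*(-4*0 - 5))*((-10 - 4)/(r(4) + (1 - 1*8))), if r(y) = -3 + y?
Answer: -525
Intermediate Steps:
(45*(-4*0 - 5))*((-10 - 4)/(r(4) + (1 - 1*8))) = (45*(-4*0 - 5))*((-10 - 4)/((-3 + 4) + (1 - 1*8))) = (45*(0 - 5))*(-14/(1 + (1 - 8))) = (45*(-5))*(-14/(1 - 7)) = -(-3150)/(-6) = -(-3150)*(-1)/6 = -225*7/3 = -525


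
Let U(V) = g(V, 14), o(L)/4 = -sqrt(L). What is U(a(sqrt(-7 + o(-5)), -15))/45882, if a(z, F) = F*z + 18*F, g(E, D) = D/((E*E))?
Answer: 7/(5161725*(18 + sqrt(-7 - 4*I*sqrt(5)))**2) ≈ 3.3258e-9 + 1.0604e-9*I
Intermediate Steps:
o(L) = -4*sqrt(L) (o(L) = 4*(-sqrt(L)) = -4*sqrt(L))
g(E, D) = D/E**2 (g(E, D) = D/(E**2) = D/E**2)
a(z, F) = 18*F + F*z
U(V) = 14/V**2
U(a(sqrt(-7 + o(-5)), -15))/45882 = (14/(-15*(18 + sqrt(-7 - 4*I*sqrt(5))))**2)/45882 = (14/(-15*(18 + sqrt(-7 - 4*I*sqrt(5))))**2)*(1/45882) = (14/(-270 - 15*sqrt(-7 - 4*I*sqrt(5)))**2)*(1/45882) = 7/(22941*(-270 - 15*sqrt(-7 - 4*I*sqrt(5)))**2)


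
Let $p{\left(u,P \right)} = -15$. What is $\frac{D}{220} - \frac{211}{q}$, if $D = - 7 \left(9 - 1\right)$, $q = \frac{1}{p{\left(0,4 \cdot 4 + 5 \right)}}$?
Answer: $\frac{174061}{55} \approx 3164.7$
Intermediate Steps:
$q = - \frac{1}{15}$ ($q = \frac{1}{-15} = - \frac{1}{15} \approx -0.066667$)
$D = -56$ ($D = \left(-7\right) 8 = -56$)
$\frac{D}{220} - \frac{211}{q} = - \frac{56}{220} - \frac{211}{- \frac{1}{15}} = \left(-56\right) \frac{1}{220} - -3165 = - \frac{14}{55} + 3165 = \frac{174061}{55}$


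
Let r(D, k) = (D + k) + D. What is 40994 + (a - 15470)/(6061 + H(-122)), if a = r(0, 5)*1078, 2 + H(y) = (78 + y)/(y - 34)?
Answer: 1210872626/29539 ≈ 40992.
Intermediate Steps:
H(y) = -2 + (78 + y)/(-34 + y) (H(y) = -2 + (78 + y)/(y - 34) = -2 + (78 + y)/(-34 + y))
r(D, k) = k + 2*D
a = 5390 (a = (5 + 2*0)*1078 = (5 + 0)*1078 = 5*1078 = 5390)
40994 + (a - 15470)/(6061 + H(-122)) = 40994 + (5390 - 15470)/(6061 + (146 - 1*(-122))/(-34 - 122)) = 40994 - 10080/(6061 + (146 + 122)/(-156)) = 40994 - 10080/(6061 - 1/156*268) = 40994 - 10080/(6061 - 67/39) = 40994 - 10080/236312/39 = 40994 - 10080*39/236312 = 40994 - 49140/29539 = 1210872626/29539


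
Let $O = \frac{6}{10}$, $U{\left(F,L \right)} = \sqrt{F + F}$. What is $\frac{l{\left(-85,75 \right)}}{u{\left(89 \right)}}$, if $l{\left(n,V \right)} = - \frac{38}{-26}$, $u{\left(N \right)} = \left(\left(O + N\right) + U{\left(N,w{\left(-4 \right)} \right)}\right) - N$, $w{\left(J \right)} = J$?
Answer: $- \frac{285}{57733} + \frac{475 \sqrt{178}}{57733} \approx 0.10483$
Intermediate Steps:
$U{\left(F,L \right)} = \sqrt{2} \sqrt{F}$ ($U{\left(F,L \right)} = \sqrt{2 F} = \sqrt{2} \sqrt{F}$)
$O = \frac{3}{5}$ ($O = 6 \cdot \frac{1}{10} = \frac{3}{5} \approx 0.6$)
$u{\left(N \right)} = \frac{3}{5} + \sqrt{2} \sqrt{N}$ ($u{\left(N \right)} = \left(\left(\frac{3}{5} + N\right) + \sqrt{2} \sqrt{N}\right) - N = \left(\frac{3}{5} + N + \sqrt{2} \sqrt{N}\right) - N = \frac{3}{5} + \sqrt{2} \sqrt{N}$)
$l{\left(n,V \right)} = \frac{19}{13}$ ($l{\left(n,V \right)} = \left(-38\right) \left(- \frac{1}{26}\right) = \frac{19}{13}$)
$\frac{l{\left(-85,75 \right)}}{u{\left(89 \right)}} = \frac{19}{13 \left(\frac{3}{5} + \sqrt{2} \sqrt{89}\right)} = \frac{19}{13 \left(\frac{3}{5} + \sqrt{178}\right)}$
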